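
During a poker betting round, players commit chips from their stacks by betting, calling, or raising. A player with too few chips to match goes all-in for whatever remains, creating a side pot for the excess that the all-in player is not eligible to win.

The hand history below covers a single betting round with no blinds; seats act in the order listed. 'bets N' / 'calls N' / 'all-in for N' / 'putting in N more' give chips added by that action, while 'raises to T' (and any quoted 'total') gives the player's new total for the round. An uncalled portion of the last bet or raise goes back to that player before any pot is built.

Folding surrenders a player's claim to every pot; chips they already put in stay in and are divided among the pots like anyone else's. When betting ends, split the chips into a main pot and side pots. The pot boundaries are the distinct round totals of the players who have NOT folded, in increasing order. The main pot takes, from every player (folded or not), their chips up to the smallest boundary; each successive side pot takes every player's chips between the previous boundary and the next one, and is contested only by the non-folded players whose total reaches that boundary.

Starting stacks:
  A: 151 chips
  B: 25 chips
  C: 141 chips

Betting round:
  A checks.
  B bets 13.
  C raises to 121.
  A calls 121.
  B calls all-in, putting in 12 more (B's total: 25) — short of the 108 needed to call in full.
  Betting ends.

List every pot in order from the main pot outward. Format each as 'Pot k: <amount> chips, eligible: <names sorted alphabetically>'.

Pot 1: 75 chips, eligible: A, B, C
Pot 2: 192 chips, eligible: A, C

Derivation:
Contributions: A=121, B=25, C=121
Pot levels (distinct totals of non-folded players): 25, 121
Layer 1-25: 25 each from A, B, C = 25*3 = 75 chips; eligible A, B, C
Layer 26-121: 96 each from A, C = 96*2 = 192 chips; eligible A, C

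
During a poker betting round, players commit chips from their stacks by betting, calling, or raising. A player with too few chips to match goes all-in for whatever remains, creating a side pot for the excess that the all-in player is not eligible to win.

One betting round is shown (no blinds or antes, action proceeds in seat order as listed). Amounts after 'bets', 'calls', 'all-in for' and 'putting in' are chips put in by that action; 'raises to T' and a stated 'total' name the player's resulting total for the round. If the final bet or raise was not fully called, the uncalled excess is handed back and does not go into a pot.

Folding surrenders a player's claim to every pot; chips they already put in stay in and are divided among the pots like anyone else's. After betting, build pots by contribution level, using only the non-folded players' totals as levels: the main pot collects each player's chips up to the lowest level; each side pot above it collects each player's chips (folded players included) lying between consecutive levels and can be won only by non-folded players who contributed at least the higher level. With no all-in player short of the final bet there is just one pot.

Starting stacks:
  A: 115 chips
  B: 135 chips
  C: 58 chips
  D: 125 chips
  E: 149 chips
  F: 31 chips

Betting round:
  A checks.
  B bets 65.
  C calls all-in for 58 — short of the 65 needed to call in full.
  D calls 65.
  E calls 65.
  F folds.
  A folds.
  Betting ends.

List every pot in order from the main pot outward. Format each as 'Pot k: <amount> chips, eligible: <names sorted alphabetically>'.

Contributions: B=65, C=58, D=65, E=65
Folded: A, F
Pot levels (distinct totals of non-folded players): 58, 65
Layer 1-58: 58 each from B, C, D, E = 58*4 = 232 chips; eligible B, C, D, E
Layer 59-65: 7 each from B, D, E = 7*3 = 21 chips; eligible B, D, E

Pot 1: 232 chips, eligible: B, C, D, E
Pot 2: 21 chips, eligible: B, D, E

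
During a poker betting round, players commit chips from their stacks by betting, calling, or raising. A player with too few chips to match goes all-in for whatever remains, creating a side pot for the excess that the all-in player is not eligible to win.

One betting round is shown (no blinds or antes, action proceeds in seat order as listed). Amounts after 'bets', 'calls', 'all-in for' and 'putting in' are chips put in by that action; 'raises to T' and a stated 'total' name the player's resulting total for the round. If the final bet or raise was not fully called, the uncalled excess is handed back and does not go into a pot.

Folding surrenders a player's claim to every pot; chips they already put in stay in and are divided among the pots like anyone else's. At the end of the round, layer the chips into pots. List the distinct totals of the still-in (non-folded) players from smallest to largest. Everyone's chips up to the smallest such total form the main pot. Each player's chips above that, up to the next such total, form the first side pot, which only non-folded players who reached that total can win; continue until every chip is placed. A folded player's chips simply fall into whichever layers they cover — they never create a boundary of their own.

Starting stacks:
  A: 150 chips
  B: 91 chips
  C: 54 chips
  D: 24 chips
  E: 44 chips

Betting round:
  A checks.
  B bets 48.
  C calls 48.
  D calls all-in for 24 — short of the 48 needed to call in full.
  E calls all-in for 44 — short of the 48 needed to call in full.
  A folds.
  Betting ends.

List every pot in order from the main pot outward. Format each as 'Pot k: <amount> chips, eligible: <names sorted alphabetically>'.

Contributions: B=48, C=48, D=24, E=44
Folded: A
Pot levels (distinct totals of non-folded players): 24, 44, 48
Layer 1-24: 24 each from B, C, D, E = 24*4 = 96 chips; eligible B, C, D, E
Layer 25-44: 20 each from B, C, E = 20*3 = 60 chips; eligible B, C, E
Layer 45-48: 4 each from B, C = 4*2 = 8 chips; eligible B, C

Pot 1: 96 chips, eligible: B, C, D, E
Pot 2: 60 chips, eligible: B, C, E
Pot 3: 8 chips, eligible: B, C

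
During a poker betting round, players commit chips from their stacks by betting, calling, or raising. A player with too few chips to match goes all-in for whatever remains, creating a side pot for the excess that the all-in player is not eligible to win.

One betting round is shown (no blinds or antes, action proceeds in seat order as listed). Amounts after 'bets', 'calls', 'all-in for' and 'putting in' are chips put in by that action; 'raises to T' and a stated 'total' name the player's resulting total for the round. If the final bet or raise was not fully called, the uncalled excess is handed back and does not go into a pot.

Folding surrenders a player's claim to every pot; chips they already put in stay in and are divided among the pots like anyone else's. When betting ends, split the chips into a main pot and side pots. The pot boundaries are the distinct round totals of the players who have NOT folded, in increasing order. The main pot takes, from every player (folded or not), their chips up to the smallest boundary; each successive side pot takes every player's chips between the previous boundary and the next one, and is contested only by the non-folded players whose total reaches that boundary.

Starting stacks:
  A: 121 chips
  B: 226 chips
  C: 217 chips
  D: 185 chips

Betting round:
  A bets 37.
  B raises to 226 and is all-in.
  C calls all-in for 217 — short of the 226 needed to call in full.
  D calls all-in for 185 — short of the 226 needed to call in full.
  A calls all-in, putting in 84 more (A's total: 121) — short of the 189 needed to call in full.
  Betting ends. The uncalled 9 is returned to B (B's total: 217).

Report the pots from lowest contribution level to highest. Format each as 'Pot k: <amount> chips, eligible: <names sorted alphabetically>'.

Contributions (after 9 returned to B): A=121, B=217, C=217, D=185
Pot levels (distinct totals of non-folded players): 121, 185, 217
Layer 1-121: 121 each from A, B, C, D = 121*4 = 484 chips; eligible A, B, C, D
Layer 122-185: 64 each from B, C, D = 64*3 = 192 chips; eligible B, C, D
Layer 186-217: 32 each from B, C = 32*2 = 64 chips; eligible B, C

Pot 1: 484 chips, eligible: A, B, C, D
Pot 2: 192 chips, eligible: B, C, D
Pot 3: 64 chips, eligible: B, C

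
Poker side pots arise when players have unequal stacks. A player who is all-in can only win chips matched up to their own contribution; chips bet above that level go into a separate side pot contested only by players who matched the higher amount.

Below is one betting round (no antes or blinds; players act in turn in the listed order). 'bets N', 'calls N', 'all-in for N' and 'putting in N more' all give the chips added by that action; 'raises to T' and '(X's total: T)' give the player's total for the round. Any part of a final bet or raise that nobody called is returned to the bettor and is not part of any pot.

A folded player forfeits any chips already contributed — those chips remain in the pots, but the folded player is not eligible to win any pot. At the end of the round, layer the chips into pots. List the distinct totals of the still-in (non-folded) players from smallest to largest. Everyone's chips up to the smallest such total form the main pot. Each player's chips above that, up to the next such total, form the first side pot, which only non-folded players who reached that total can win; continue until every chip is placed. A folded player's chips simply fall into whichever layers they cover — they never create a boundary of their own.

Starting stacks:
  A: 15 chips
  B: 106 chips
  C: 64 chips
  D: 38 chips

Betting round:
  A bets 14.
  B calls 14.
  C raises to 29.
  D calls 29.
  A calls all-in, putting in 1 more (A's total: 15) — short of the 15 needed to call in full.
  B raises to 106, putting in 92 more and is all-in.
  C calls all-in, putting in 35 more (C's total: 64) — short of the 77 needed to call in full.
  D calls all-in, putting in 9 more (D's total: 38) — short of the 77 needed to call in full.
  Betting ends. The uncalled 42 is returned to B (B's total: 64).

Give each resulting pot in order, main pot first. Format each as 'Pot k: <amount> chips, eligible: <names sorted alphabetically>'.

Contributions (after 42 returned to B): A=15, B=64, C=64, D=38
Pot levels (distinct totals of non-folded players): 15, 38, 64
Layer 1-15: 15 each from A, B, C, D = 15*4 = 60 chips; eligible A, B, C, D
Layer 16-38: 23 each from B, C, D = 23*3 = 69 chips; eligible B, C, D
Layer 39-64: 26 each from B, C = 26*2 = 52 chips; eligible B, C

Pot 1: 60 chips, eligible: A, B, C, D
Pot 2: 69 chips, eligible: B, C, D
Pot 3: 52 chips, eligible: B, C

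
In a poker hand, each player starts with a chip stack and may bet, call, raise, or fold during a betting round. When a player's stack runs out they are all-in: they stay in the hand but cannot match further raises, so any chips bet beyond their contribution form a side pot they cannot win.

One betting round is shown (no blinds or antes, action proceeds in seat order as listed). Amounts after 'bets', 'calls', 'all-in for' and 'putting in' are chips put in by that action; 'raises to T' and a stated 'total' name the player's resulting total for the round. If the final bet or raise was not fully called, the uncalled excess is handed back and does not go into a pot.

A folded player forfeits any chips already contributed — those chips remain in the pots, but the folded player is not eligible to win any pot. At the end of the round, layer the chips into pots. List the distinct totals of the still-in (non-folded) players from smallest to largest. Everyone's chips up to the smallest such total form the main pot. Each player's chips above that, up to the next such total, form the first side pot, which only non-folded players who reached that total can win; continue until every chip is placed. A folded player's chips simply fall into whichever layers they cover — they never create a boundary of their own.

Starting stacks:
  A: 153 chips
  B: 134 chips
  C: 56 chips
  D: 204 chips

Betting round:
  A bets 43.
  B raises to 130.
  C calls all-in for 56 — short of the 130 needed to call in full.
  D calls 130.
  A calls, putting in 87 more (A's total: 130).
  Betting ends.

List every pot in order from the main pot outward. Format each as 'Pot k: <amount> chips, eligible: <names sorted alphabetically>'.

Pot 1: 224 chips, eligible: A, B, C, D
Pot 2: 222 chips, eligible: A, B, D

Derivation:
Contributions: A=130, B=130, C=56, D=130
Pot levels (distinct totals of non-folded players): 56, 130
Layer 1-56: 56 each from A, B, C, D = 56*4 = 224 chips; eligible A, B, C, D
Layer 57-130: 74 each from A, B, D = 74*3 = 222 chips; eligible A, B, D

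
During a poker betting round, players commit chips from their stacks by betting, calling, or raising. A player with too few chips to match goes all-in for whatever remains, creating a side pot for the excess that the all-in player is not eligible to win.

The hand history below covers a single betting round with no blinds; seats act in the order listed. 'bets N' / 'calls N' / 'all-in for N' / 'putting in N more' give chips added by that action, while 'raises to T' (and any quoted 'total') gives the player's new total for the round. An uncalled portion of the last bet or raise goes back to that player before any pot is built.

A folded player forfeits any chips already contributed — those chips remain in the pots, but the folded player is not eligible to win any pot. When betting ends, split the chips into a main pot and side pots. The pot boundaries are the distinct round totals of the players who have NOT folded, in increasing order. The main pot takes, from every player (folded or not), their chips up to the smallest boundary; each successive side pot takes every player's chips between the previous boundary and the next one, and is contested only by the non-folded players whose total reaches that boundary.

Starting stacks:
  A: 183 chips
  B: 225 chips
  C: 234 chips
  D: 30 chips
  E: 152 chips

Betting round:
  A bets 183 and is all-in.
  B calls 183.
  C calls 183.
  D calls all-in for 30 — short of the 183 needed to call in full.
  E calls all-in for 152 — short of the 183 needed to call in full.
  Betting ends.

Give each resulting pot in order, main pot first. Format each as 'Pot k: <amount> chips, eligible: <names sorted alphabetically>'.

Contributions: A=183, B=183, C=183, D=30, E=152
Pot levels (distinct totals of non-folded players): 30, 152, 183
Layer 1-30: 30 each from A, B, C, D, E = 30*5 = 150 chips; eligible A, B, C, D, E
Layer 31-152: 122 each from A, B, C, E = 122*4 = 488 chips; eligible A, B, C, E
Layer 153-183: 31 each from A, B, C = 31*3 = 93 chips; eligible A, B, C

Pot 1: 150 chips, eligible: A, B, C, D, E
Pot 2: 488 chips, eligible: A, B, C, E
Pot 3: 93 chips, eligible: A, B, C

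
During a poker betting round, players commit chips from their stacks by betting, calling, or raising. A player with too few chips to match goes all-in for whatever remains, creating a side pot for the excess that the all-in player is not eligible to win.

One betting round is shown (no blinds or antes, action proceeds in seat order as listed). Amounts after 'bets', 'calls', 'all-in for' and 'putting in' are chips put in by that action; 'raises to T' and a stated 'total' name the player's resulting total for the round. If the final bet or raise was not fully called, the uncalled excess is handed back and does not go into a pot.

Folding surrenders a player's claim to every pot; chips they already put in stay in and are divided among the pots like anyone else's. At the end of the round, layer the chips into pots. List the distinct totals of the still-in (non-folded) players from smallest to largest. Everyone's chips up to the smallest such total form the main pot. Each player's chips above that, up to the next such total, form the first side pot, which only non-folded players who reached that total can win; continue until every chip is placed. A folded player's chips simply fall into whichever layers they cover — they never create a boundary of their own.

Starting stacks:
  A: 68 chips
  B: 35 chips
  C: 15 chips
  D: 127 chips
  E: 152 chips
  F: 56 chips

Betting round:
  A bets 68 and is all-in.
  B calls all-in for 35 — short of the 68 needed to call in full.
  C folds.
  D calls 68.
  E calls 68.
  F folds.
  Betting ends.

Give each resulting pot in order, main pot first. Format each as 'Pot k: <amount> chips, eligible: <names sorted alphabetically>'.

Pot 1: 140 chips, eligible: A, B, D, E
Pot 2: 99 chips, eligible: A, D, E

Derivation:
Contributions: A=68, B=35, D=68, E=68
Folded: C, F
Pot levels (distinct totals of non-folded players): 35, 68
Layer 1-35: 35 each from A, B, D, E = 35*4 = 140 chips; eligible A, B, D, E
Layer 36-68: 33 each from A, D, E = 33*3 = 99 chips; eligible A, D, E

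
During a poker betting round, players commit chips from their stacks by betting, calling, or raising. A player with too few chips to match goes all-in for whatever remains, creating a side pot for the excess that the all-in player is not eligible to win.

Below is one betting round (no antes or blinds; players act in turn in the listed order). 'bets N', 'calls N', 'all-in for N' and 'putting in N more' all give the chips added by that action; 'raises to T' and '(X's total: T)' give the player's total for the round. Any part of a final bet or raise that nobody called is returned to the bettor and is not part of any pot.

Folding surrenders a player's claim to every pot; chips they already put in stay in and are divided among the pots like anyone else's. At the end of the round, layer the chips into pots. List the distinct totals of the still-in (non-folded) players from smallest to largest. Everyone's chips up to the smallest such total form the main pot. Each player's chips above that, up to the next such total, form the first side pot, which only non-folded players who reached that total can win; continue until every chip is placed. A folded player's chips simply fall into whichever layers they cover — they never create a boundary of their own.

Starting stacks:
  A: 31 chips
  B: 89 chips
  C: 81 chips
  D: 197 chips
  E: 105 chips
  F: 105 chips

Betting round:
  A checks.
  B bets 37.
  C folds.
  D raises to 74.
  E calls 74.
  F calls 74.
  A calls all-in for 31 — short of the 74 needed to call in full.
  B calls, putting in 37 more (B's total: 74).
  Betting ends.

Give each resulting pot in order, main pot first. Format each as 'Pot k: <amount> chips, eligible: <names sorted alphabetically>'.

Contributions: A=31, B=74, D=74, E=74, F=74
Folded: C
Pot levels (distinct totals of non-folded players): 31, 74
Layer 1-31: 31 each from A, B, D, E, F = 31*5 = 155 chips; eligible A, B, D, E, F
Layer 32-74: 43 each from B, D, E, F = 43*4 = 172 chips; eligible B, D, E, F

Pot 1: 155 chips, eligible: A, B, D, E, F
Pot 2: 172 chips, eligible: B, D, E, F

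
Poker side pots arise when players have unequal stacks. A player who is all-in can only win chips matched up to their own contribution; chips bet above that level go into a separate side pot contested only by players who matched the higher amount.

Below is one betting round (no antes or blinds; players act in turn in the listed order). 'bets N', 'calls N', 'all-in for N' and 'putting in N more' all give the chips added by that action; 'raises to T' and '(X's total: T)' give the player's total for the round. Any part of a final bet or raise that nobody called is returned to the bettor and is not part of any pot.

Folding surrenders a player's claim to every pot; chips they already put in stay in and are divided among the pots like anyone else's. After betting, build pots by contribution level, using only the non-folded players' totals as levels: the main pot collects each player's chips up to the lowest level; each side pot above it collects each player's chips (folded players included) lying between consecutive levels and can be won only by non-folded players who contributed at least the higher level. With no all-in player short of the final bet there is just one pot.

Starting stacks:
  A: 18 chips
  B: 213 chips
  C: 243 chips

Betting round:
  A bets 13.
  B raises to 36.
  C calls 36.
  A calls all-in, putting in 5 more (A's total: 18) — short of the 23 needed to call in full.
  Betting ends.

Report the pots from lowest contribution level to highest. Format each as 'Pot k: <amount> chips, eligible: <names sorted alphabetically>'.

Contributions: A=18, B=36, C=36
Pot levels (distinct totals of non-folded players): 18, 36
Layer 1-18: 18 each from A, B, C = 18*3 = 54 chips; eligible A, B, C
Layer 19-36: 18 each from B, C = 18*2 = 36 chips; eligible B, C

Pot 1: 54 chips, eligible: A, B, C
Pot 2: 36 chips, eligible: B, C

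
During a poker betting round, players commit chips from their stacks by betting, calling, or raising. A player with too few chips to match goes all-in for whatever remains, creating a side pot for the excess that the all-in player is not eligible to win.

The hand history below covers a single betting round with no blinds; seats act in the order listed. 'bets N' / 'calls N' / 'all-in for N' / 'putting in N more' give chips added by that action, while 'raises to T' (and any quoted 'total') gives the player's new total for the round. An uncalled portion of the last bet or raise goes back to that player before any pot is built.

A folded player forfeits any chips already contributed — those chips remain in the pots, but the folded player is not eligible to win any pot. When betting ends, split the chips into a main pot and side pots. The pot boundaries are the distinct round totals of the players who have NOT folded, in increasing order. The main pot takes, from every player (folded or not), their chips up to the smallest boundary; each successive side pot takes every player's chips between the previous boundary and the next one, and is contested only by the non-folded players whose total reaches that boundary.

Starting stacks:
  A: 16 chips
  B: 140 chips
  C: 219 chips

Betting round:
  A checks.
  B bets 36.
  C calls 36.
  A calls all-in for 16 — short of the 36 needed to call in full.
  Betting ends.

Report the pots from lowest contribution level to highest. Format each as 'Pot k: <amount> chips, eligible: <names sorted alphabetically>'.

Contributions: A=16, B=36, C=36
Pot levels (distinct totals of non-folded players): 16, 36
Layer 1-16: 16 each from A, B, C = 16*3 = 48 chips; eligible A, B, C
Layer 17-36: 20 each from B, C = 20*2 = 40 chips; eligible B, C

Pot 1: 48 chips, eligible: A, B, C
Pot 2: 40 chips, eligible: B, C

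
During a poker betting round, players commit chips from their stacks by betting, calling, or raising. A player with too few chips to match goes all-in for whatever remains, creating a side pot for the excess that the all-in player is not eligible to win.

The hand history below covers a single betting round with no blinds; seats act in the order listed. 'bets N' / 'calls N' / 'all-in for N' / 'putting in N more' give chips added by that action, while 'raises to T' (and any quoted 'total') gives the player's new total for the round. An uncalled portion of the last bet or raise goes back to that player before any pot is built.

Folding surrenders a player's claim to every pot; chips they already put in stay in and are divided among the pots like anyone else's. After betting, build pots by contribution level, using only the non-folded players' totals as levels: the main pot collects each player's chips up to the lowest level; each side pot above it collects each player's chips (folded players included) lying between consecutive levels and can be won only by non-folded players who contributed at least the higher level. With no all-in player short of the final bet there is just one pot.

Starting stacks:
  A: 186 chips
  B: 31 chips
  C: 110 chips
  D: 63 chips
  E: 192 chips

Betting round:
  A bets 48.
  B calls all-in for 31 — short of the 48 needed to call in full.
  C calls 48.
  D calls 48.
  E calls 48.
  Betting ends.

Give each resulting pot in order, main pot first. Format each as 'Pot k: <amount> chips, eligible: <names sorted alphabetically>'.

Pot 1: 155 chips, eligible: A, B, C, D, E
Pot 2: 68 chips, eligible: A, C, D, E

Derivation:
Contributions: A=48, B=31, C=48, D=48, E=48
Pot levels (distinct totals of non-folded players): 31, 48
Layer 1-31: 31 each from A, B, C, D, E = 31*5 = 155 chips; eligible A, B, C, D, E
Layer 32-48: 17 each from A, C, D, E = 17*4 = 68 chips; eligible A, C, D, E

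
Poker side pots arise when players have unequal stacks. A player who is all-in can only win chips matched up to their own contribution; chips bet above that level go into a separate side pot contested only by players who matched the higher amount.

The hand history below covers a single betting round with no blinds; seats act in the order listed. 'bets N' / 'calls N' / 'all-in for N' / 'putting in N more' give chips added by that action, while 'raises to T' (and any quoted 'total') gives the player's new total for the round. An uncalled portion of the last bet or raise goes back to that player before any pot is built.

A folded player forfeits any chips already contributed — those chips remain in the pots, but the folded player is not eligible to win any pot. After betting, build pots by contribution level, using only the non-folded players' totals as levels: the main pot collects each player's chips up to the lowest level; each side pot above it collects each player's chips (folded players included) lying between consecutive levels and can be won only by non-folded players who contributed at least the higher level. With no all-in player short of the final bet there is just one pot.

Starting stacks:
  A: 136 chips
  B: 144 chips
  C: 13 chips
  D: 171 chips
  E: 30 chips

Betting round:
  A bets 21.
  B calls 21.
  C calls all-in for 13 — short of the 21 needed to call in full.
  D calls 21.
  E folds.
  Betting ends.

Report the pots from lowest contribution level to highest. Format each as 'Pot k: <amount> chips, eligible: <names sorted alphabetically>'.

Pot 1: 52 chips, eligible: A, B, C, D
Pot 2: 24 chips, eligible: A, B, D

Derivation:
Contributions: A=21, B=21, C=13, D=21
Folded: E
Pot levels (distinct totals of non-folded players): 13, 21
Layer 1-13: 13 each from A, B, C, D = 13*4 = 52 chips; eligible A, B, C, D
Layer 14-21: 8 each from A, B, D = 8*3 = 24 chips; eligible A, B, D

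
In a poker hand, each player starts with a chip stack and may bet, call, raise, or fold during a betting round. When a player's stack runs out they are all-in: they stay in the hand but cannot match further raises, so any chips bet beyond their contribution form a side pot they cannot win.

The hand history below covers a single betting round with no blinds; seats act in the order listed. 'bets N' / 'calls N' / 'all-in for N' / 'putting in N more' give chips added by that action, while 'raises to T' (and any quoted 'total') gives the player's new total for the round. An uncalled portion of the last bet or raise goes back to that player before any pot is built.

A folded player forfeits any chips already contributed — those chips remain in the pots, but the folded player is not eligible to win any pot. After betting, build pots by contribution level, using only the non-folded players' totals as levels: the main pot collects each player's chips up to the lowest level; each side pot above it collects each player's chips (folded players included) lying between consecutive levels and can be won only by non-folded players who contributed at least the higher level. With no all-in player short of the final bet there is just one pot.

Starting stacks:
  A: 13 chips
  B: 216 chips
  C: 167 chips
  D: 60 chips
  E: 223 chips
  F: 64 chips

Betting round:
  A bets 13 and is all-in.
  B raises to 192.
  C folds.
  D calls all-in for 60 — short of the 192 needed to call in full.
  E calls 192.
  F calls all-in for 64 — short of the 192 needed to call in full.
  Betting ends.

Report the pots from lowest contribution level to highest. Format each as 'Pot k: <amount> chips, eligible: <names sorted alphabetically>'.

Pot 1: 65 chips, eligible: A, B, D, E, F
Pot 2: 188 chips, eligible: B, D, E, F
Pot 3: 12 chips, eligible: B, E, F
Pot 4: 256 chips, eligible: B, E

Derivation:
Contributions: A=13, B=192, D=60, E=192, F=64
Folded: C
Pot levels (distinct totals of non-folded players): 13, 60, 64, 192
Layer 1-13: 13 each from A, B, D, E, F = 13*5 = 65 chips; eligible A, B, D, E, F
Layer 14-60: 47 each from B, D, E, F = 47*4 = 188 chips; eligible B, D, E, F
Layer 61-64: 4 each from B, E, F = 4*3 = 12 chips; eligible B, E, F
Layer 65-192: 128 each from B, E = 128*2 = 256 chips; eligible B, E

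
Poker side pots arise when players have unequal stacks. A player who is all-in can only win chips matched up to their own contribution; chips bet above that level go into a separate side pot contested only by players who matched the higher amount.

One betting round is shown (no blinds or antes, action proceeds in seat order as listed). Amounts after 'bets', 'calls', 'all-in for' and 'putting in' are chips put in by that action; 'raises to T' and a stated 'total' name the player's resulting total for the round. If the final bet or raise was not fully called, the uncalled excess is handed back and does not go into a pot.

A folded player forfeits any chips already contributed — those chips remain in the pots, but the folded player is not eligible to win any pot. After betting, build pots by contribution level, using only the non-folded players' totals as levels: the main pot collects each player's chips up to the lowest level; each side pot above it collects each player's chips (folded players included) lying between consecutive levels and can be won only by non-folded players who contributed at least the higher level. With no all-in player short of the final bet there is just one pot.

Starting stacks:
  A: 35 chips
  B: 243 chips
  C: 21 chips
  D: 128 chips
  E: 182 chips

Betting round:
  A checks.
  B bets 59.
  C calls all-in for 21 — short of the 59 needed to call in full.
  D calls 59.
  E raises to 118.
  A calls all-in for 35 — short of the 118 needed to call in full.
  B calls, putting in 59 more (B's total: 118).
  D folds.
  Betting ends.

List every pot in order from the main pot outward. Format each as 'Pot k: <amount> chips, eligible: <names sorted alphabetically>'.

Pot 1: 105 chips, eligible: A, B, C, E
Pot 2: 56 chips, eligible: A, B, E
Pot 3: 190 chips, eligible: B, E

Derivation:
Contributions: A=35, B=118, C=21, D=59, E=118
Folded: D
Pot levels (distinct totals of non-folded players): 21, 35, 118
Layer 1-21: 21 each from A, B, C, D, E = 21*5 = 105 chips; eligible A, B, C, E
Layer 22-35: 14 each from A, B, D, E = 14*4 = 56 chips; eligible A, B, E
Layer 36-118: B 83 + D 24 + E 83 = 190 chips; eligible B, E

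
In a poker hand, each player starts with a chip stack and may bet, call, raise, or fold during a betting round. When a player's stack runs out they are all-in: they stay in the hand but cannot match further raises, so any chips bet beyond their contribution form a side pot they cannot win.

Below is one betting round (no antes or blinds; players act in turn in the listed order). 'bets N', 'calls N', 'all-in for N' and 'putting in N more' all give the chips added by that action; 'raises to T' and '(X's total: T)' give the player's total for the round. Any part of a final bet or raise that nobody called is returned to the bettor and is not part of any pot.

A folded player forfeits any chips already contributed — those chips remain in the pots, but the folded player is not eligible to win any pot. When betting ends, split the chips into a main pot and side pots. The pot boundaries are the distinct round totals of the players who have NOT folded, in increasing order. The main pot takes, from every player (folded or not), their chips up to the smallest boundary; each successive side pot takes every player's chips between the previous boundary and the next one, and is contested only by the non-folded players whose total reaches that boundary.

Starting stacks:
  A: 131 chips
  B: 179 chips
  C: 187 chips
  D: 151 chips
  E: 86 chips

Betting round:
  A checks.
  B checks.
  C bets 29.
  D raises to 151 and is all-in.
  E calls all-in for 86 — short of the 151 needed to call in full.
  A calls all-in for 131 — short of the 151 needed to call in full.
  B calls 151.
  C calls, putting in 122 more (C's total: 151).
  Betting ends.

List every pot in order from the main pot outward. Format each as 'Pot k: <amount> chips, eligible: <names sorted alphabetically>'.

Contributions: A=131, B=151, C=151, D=151, E=86
Pot levels (distinct totals of non-folded players): 86, 131, 151
Layer 1-86: 86 each from A, B, C, D, E = 86*5 = 430 chips; eligible A, B, C, D, E
Layer 87-131: 45 each from A, B, C, D = 45*4 = 180 chips; eligible A, B, C, D
Layer 132-151: 20 each from B, C, D = 20*3 = 60 chips; eligible B, C, D

Pot 1: 430 chips, eligible: A, B, C, D, E
Pot 2: 180 chips, eligible: A, B, C, D
Pot 3: 60 chips, eligible: B, C, D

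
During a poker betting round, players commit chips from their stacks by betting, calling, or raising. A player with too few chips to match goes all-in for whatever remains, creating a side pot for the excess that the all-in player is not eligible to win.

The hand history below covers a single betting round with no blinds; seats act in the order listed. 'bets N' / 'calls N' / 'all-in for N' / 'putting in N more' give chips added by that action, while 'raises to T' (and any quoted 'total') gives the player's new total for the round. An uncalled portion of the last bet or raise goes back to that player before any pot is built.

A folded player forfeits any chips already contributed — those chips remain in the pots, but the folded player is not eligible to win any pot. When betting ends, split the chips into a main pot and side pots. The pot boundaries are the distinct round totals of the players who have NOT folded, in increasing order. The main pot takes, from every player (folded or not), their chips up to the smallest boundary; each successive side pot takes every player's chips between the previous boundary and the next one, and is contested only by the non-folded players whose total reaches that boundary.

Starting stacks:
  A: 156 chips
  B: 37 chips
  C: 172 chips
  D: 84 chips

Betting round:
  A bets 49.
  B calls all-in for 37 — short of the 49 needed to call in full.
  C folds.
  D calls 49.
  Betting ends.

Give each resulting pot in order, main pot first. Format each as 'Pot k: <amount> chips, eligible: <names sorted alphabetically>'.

Contributions: A=49, B=37, D=49
Folded: C
Pot levels (distinct totals of non-folded players): 37, 49
Layer 1-37: 37 each from A, B, D = 37*3 = 111 chips; eligible A, B, D
Layer 38-49: 12 each from A, D = 12*2 = 24 chips; eligible A, D

Pot 1: 111 chips, eligible: A, B, D
Pot 2: 24 chips, eligible: A, D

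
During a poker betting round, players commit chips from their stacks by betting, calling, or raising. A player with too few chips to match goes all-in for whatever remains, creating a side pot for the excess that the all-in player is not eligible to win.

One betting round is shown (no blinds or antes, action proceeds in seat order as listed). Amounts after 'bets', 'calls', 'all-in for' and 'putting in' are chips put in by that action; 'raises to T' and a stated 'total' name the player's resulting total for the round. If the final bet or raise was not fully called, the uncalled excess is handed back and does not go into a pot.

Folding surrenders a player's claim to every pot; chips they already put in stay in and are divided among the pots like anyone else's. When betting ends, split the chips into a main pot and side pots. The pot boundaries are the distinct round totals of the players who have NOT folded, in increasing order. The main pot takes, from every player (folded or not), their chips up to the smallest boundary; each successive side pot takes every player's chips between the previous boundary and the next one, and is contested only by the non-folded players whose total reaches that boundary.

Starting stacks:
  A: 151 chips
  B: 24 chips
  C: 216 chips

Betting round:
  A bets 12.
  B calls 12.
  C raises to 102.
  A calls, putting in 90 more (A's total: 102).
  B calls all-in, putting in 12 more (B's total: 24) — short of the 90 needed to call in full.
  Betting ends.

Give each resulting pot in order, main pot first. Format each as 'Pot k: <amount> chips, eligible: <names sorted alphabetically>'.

Contributions: A=102, B=24, C=102
Pot levels (distinct totals of non-folded players): 24, 102
Layer 1-24: 24 each from A, B, C = 24*3 = 72 chips; eligible A, B, C
Layer 25-102: 78 each from A, C = 78*2 = 156 chips; eligible A, C

Pot 1: 72 chips, eligible: A, B, C
Pot 2: 156 chips, eligible: A, C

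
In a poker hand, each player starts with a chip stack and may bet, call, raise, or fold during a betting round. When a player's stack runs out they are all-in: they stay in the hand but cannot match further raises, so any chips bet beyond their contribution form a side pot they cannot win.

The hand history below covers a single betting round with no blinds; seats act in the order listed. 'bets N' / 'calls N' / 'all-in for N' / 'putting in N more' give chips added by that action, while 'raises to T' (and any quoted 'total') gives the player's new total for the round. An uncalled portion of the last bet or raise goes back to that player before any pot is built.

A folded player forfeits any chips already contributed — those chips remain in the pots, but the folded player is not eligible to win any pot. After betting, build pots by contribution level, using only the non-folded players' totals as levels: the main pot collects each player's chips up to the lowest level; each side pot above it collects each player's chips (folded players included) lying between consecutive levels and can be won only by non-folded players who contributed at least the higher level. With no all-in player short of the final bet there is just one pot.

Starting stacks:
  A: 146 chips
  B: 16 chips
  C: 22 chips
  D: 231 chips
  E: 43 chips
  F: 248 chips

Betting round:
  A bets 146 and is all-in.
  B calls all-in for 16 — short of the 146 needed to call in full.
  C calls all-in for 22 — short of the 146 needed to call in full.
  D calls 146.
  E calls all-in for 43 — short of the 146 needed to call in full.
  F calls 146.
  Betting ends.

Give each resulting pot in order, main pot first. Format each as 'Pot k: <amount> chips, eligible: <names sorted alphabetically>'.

Contributions: A=146, B=16, C=22, D=146, E=43, F=146
Pot levels (distinct totals of non-folded players): 16, 22, 43, 146
Layer 1-16: 16 each from A, B, C, D, E, F = 16*6 = 96 chips; eligible A, B, C, D, E, F
Layer 17-22: 6 each from A, C, D, E, F = 6*5 = 30 chips; eligible A, C, D, E, F
Layer 23-43: 21 each from A, D, E, F = 21*4 = 84 chips; eligible A, D, E, F
Layer 44-146: 103 each from A, D, F = 103*3 = 309 chips; eligible A, D, F

Pot 1: 96 chips, eligible: A, B, C, D, E, F
Pot 2: 30 chips, eligible: A, C, D, E, F
Pot 3: 84 chips, eligible: A, D, E, F
Pot 4: 309 chips, eligible: A, D, F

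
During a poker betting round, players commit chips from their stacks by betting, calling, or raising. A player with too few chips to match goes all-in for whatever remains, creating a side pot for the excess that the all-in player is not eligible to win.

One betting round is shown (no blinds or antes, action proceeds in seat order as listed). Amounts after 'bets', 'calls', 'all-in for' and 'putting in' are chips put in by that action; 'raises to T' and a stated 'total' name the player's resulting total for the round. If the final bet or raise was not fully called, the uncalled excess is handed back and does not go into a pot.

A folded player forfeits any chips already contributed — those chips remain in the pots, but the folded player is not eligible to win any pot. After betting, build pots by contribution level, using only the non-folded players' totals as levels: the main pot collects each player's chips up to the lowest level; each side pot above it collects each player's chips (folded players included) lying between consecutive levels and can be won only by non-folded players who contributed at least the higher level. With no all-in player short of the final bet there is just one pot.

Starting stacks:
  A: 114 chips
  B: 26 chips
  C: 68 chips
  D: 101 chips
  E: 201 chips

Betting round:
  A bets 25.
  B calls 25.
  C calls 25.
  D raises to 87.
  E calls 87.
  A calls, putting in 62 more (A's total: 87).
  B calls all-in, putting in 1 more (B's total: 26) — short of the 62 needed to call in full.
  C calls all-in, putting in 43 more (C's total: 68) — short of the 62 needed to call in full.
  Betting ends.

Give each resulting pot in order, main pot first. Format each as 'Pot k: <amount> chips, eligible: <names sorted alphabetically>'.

Pot 1: 130 chips, eligible: A, B, C, D, E
Pot 2: 168 chips, eligible: A, C, D, E
Pot 3: 57 chips, eligible: A, D, E

Derivation:
Contributions: A=87, B=26, C=68, D=87, E=87
Pot levels (distinct totals of non-folded players): 26, 68, 87
Layer 1-26: 26 each from A, B, C, D, E = 26*5 = 130 chips; eligible A, B, C, D, E
Layer 27-68: 42 each from A, C, D, E = 42*4 = 168 chips; eligible A, C, D, E
Layer 69-87: 19 each from A, D, E = 19*3 = 57 chips; eligible A, D, E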